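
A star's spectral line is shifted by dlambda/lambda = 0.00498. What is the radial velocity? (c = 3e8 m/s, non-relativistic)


v = (dlambda/lambda) * c = 0.00498 * 3e8 = 1.494e+06

1.494e+06 m/s


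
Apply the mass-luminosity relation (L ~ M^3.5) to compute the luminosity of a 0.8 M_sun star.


L/L_sun = (M/M_sun)^3.5 = 0.8^3.5 = 0.4579

0.4579 L_sun


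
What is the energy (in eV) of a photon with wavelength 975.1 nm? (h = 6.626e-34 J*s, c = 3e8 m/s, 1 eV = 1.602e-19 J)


E = hc/lambda = 6.626e-34 * 3e8 / 9.751e-07 = 2.039e-19 J = 1.2725 eV

1.2725 eV


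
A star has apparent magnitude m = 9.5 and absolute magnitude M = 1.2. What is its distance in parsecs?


d = 10^((m - M + 5)/5) = 10^((9.5 - 1.2 + 5)/5) = 457.0882

457.0882 pc


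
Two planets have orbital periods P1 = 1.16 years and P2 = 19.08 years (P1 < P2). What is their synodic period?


1/P_syn = |1/P1 - 1/P2| = |1/1.16 - 1/19.08| => P_syn = 1.2351

1.2351 years


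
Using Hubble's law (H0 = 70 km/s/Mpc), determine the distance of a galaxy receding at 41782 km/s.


d = v / H0 = 41782 / 70 = 596.8857

596.8857 Mpc


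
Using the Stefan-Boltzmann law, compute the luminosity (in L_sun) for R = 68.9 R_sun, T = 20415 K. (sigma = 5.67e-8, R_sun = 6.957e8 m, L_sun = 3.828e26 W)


R = 68.9 * 6.957e8 m = 4.793373e+10 m. L = 4*pi*R^2*sigma*T^4 = 4*pi*(4.793373e+10)^2 * 5.67e-8 * 20415^4 = 2.843628842e+32 W. L/L_sun = 2.843628842e+32 / 3.828e26 = 742849.7497

742849.7497 L_sun


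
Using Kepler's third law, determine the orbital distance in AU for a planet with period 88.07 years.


a = P^(2/3) = 88.07^(2/3) = 19.7948

19.7948 AU


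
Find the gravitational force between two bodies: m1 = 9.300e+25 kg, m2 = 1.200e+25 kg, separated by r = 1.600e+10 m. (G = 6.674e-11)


F = G*m1*m2/r^2 = 6.674e-11 * 9.300e+25 * 1.200e+25 / (1.600e+10)^2 = 6.674e-11 * 1.116e+51 / 2.560e+20 = 2.909e+20

2.909e+20 N


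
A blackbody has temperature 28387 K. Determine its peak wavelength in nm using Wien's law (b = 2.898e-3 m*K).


lam_max = b / T = 2.898e-3 / 28387 = 1.021e-07 m = 102.089 nm

102.089 nm


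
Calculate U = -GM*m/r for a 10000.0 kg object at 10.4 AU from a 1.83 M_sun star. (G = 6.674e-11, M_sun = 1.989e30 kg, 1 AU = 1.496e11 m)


M = 1.83 * 1.989e30 kg = 3.63987e+30 kg; r = 10.4 AU * 1.496e11 m/AU = 1.55584e+12 m. U = -GM*m/r = -(6.674e-11 * 3.63987e+30 * 10000.0) / 1.55584e+12 = -1.561e+12

-1.561e+12 J


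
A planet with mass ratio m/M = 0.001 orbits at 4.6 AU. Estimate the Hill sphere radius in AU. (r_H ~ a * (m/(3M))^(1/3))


r_H = a * (m/3M)^(1/3) = 4.6 * (0.001/3)^(1/3) = 0.3189

0.3189 AU


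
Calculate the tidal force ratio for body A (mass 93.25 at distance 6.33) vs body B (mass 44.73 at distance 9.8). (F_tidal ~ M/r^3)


Ratio = (M1/r1^3) / (M2/r2^3) = (93.25/6.33^3) / (44.73/9.8^3) = 7.736

7.736


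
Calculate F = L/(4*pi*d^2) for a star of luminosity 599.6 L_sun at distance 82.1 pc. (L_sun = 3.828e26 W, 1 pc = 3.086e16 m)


F = L / (4*pi*d^2) = 2.295e+29 / (4*pi*(2.534e+18)^2) = 2.845e-09

2.845e-09 W/m^2


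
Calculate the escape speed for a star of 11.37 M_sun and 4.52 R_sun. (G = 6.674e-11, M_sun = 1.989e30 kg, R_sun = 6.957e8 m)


M = 11.37 * 1.989e30 kg = 2.261493e+31 kg; R = 4.52 * 6.957e8 m = 3.144564e+09 m. v_esc = sqrt(2GM/R) = sqrt(2 * 6.674e-11 * 2.261493e+31 / 3.144564e+09) = 979773.0825

979773.0825 m/s


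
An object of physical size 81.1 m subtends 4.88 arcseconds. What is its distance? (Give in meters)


D = size / theta_rad, theta_rad = 4.88 * pi/(180*3600) = 2.366e-05, D = 3.428e+06

3.428e+06 m


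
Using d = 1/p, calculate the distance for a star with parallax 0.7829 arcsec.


d = 1/p = 1/0.7829 = 1.2773

1.2773 pc


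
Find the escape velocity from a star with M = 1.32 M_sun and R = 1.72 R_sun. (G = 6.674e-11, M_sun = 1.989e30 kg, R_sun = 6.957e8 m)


M = 1.32 * 1.989e30 kg = 2.62548e+30 kg; R = 1.72 * 6.957e8 m = 1.196604e+09 m. v_esc = sqrt(2GM/R) = sqrt(2 * 6.674e-11 * 2.62548e+30 / 1.196604e+09) = 541174.3834

541174.3834 m/s


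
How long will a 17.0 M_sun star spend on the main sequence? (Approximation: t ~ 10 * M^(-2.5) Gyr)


t = 10 * M^(-2.5) = 10 * 17.0^(-2.5) = 0.0084

0.0084 Gyr


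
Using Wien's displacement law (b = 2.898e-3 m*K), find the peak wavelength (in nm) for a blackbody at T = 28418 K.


lam_max = b / T = 2.898e-3 / 28418 = 1.020e-07 m = 101.9776 nm

101.9776 nm


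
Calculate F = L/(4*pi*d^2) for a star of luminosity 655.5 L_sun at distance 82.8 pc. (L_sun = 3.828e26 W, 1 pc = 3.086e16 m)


F = L / (4*pi*d^2) = 2.509e+29 / (4*pi*(2.555e+18)^2) = 3.058e-09

3.058e-09 W/m^2


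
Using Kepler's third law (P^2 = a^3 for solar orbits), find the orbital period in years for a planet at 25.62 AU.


P = a^(3/2) = 25.62^1.5 = 129.6787

129.6787 years


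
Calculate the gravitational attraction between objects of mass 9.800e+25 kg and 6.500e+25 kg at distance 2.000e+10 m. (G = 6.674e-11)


F = G*m1*m2/r^2 = 6.674e-11 * 9.800e+25 * 6.500e+25 / (2.000e+10)^2 = 6.674e-11 * 6.370e+51 / 4.000e+20 = 1.063e+21

1.063e+21 N


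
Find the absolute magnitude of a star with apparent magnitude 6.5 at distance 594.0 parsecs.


M = m - 5*log10(d) + 5 = 6.5 - 5*log10(594.0) + 5 = -2.3689

-2.3689


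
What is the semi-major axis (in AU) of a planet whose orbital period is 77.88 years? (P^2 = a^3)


a = P^(2/3) = 77.88^(2/3) = 18.2369

18.2369 AU


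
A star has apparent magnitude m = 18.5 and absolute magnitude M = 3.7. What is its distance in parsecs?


d = 10^((m - M + 5)/5) = 10^((18.5 - 3.7 + 5)/5) = 9120.1084

9120.1084 pc


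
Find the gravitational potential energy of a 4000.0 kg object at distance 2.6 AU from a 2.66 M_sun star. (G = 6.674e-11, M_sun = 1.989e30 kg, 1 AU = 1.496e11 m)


M = 2.66 * 1.989e30 kg = 5.29074e+30 kg; r = 2.6 AU * 1.496e11 m/AU = 3.8896e+11 m. U = -GM*m/r = -(6.674e-11 * 5.29074e+30 * 4000.0) / 3.8896e+11 = -3.631e+12

-3.631e+12 J


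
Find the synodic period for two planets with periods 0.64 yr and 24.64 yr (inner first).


1/P_syn = |1/P1 - 1/P2| = |1/0.64 - 1/24.64| => P_syn = 0.6571

0.6571 years


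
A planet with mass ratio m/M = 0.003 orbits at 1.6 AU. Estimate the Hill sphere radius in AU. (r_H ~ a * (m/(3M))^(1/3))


r_H = a * (m/3M)^(1/3) = 1.6 * (0.003/3)^(1/3) = 0.16

0.16 AU


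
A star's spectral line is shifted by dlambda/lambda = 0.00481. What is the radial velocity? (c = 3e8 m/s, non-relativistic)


v = (dlambda/lambda) * c = 0.00481 * 3e8 = 1.443e+06

1.443e+06 m/s


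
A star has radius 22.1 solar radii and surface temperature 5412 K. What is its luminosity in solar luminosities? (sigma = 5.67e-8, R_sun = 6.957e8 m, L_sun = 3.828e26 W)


R = 22.1 * 6.957e8 m = 1.537497e+10 m. L = 4*pi*R^2*sigma*T^4 = 4*pi*(1.537497e+10)^2 * 5.67e-8 * 5412^4 = 1.444949366e+29 W. L/L_sun = 1.444949366e+29 / 3.828e26 = 377.4685

377.4685 L_sun


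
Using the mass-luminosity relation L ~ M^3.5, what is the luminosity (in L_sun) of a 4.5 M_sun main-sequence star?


L/L_sun = (M/M_sun)^3.5 = 4.5^3.5 = 193.3053

193.3053 L_sun


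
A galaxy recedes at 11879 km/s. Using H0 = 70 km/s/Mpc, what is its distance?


d = v / H0 = 11879 / 70 = 169.7

169.7 Mpc


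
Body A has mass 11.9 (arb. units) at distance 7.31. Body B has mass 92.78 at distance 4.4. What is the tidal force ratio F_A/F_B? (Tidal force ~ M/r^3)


Ratio = (M1/r1^3) / (M2/r2^3) = (11.9/7.31^3) / (92.78/4.4^3) = 0.028

0.028


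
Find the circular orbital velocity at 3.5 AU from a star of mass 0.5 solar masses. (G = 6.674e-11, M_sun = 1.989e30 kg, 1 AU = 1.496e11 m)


v = sqrt(GM/r) = sqrt(6.674e-11 * 9.945e+29 / 5.236e+11) = 11258.8926

11258.8926 m/s


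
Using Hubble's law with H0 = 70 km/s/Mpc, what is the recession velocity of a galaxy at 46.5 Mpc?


v = H0 * d = 70 * 46.5 = 3255.0

3255.0 km/s


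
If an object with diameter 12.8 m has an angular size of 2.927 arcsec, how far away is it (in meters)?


D = size / theta_rad, theta_rad = 2.927 * pi/(180*3600) = 1.419e-05, D = 902012.1353

902012.1353 m


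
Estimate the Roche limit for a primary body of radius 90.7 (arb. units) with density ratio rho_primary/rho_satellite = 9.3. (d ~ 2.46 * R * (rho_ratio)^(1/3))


d_Roche = 2.46 * 90.7 * 9.3^(1/3) = 469.213

469.213


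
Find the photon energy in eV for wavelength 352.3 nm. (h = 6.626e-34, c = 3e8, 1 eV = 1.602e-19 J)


E = hc/lambda = 6.626e-34 * 3e8 / 3.523e-07 = 5.642e-19 J = 3.5221 eV

3.5221 eV


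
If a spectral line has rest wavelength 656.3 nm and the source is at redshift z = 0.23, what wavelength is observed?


lam_obs = lam_emit * (1 + z) = 656.3 * (1 + 0.23) = 807.249

807.249 nm


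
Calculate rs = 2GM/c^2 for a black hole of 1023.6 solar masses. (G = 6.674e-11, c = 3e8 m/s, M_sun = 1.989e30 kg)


M = 1023.6 * 1.989e30 kg = 2.0359404e+33 kg. rs = 2GM/c^2 = 2 * 6.674e-11 * 2.0359404e+33 / (3e8)^2 = 3.020e+06

3.020e+06 m


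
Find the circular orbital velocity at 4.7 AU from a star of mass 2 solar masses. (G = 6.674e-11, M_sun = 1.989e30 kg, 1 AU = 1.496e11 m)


v = sqrt(GM/r) = sqrt(6.674e-11 * 3.978e+30 / 7.031e+11) = 19431.6986

19431.6986 m/s


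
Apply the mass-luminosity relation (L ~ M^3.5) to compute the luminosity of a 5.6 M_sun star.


L/L_sun = (M/M_sun)^3.5 = 5.6^3.5 = 415.5833

415.5833 L_sun


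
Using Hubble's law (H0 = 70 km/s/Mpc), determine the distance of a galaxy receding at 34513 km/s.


d = v / H0 = 34513 / 70 = 493.0429

493.0429 Mpc


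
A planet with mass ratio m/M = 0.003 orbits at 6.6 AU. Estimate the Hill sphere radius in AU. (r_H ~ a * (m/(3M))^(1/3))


r_H = a * (m/3M)^(1/3) = 6.6 * (0.003/3)^(1/3) = 0.66

0.66 AU


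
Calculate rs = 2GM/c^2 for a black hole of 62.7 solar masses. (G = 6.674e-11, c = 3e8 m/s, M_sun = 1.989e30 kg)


M = 62.7 * 1.989e30 kg = 1.247103e+32 kg. rs = 2GM/c^2 = 2 * 6.674e-11 * 1.247103e+32 / (3e8)^2 = 184959.2316

184959.2316 m


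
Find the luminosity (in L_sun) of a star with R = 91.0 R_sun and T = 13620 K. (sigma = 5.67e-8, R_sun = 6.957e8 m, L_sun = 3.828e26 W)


R = 91.0 * 6.957e8 m = 6.33087e+10 m. L = 4*pi*R^2*sigma*T^4 = 4*pi*(6.33087e+10)^2 * 5.67e-8 * 13620^4 = 9.82716266e+31 W. L/L_sun = 9.82716266e+31 / 3.828e26 = 256717.9378

256717.9378 L_sun


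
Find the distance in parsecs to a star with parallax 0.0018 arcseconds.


d = 1/p = 1/0.0018 = 555.5556

555.5556 pc


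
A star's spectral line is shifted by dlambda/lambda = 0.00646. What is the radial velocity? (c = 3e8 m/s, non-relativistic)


v = (dlambda/lambda) * c = 0.00646 * 3e8 = 1.938e+06

1.938e+06 m/s


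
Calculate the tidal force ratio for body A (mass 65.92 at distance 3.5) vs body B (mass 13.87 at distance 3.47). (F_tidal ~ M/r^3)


Ratio = (M1/r1^3) / (M2/r2^3) = (65.92/3.5^3) / (13.87/3.47^3) = 4.6315

4.6315


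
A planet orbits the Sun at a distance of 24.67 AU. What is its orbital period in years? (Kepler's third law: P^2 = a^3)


P = a^(3/2) = 24.67^1.5 = 122.5332

122.5332 years


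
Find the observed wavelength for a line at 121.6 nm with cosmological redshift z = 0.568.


lam_obs = lam_emit * (1 + z) = 121.6 * (1 + 0.568) = 190.6688

190.6688 nm


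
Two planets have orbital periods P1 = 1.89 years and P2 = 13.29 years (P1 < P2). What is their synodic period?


1/P_syn = |1/P1 - 1/P2| = |1/1.89 - 1/13.29| => P_syn = 2.2033

2.2033 years


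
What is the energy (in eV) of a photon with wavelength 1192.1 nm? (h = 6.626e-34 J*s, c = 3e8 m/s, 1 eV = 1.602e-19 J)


E = hc/lambda = 6.626e-34 * 3e8 / 1.192e-06 = 1.667e-19 J = 1.0409 eV

1.0409 eV


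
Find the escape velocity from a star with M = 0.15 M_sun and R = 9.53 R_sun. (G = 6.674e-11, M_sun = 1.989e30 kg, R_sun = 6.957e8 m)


M = 0.15 * 1.989e30 kg = 2.9835e+29 kg; R = 9.53 * 6.957e8 m = 6.630021e+09 m. v_esc = sqrt(2GM/R) = sqrt(2 * 6.674e-11 * 2.9835e+29 / 6.630021e+09) = 77502.1353

77502.1353 m/s


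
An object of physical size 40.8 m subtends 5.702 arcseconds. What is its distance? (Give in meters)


D = size / theta_rad, theta_rad = 5.702 * pi/(180*3600) = 2.764e-05, D = 1.476e+06

1.476e+06 m


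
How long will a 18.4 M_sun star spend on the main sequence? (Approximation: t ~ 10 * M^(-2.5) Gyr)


t = 10 * M^(-2.5) = 10 * 18.4^(-2.5) = 0.0069

0.0069 Gyr


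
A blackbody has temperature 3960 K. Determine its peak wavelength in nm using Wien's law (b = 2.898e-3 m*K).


lam_max = b / T = 2.898e-3 / 3960 = 7.318e-07 m = 731.8182 nm

731.8182 nm


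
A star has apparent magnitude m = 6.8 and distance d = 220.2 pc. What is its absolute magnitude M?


M = m - 5*log10(d) + 5 = 6.8 - 5*log10(220.2) + 5 = 0.0859

0.0859


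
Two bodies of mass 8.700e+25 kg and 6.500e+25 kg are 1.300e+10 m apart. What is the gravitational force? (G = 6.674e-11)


F = G*m1*m2/r^2 = 6.674e-11 * 8.700e+25 * 6.500e+25 / (1.300e+10)^2 = 6.674e-11 * 5.655e+51 / 1.690e+20 = 2.233e+21

2.233e+21 N


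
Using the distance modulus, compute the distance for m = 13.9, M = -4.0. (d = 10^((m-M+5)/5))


d = 10^((m - M + 5)/5) = 10^((13.9 - -4.0 + 5)/5) = 38018.9396

38018.9396 pc


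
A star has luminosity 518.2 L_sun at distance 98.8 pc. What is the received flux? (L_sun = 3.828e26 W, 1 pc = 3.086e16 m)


F = L / (4*pi*d^2) = 1.984e+29 / (4*pi*(3.049e+18)^2) = 1.698e-09

1.698e-09 W/m^2


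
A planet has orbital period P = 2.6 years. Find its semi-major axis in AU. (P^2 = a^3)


a = P^(2/3) = 2.6^(2/3) = 1.8908

1.8908 AU


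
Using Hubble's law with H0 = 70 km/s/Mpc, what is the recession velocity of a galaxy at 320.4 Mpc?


v = H0 * d = 70 * 320.4 = 22428.0

22428.0 km/s


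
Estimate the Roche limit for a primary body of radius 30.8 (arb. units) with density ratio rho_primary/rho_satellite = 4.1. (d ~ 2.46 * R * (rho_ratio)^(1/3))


d_Roche = 2.46 * 30.8 * 4.1^(1/3) = 121.2682

121.2682


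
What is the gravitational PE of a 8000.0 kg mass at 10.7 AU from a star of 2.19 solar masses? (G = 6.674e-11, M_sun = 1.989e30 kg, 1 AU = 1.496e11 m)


M = 2.19 * 1.989e30 kg = 4.35591e+30 kg; r = 10.7 AU * 1.496e11 m/AU = 1.60072e+12 m. U = -GM*m/r = -(6.674e-11 * 4.35591e+30 * 8000.0) / 1.60072e+12 = -1.453e+12

-1.453e+12 J


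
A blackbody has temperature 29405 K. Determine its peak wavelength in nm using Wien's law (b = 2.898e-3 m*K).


lam_max = b / T = 2.898e-3 / 29405 = 9.855e-08 m = 98.5547 nm

98.5547 nm


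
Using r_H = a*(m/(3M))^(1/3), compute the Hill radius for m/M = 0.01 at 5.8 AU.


r_H = a * (m/3M)^(1/3) = 5.8 * (0.01/3)^(1/3) = 0.8664

0.8664 AU


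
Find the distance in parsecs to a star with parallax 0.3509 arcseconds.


d = 1/p = 1/0.3509 = 2.8498

2.8498 pc


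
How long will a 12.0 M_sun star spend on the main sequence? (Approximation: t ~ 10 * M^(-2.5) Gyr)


t = 10 * M^(-2.5) = 10 * 12.0^(-2.5) = 0.02

0.02 Gyr


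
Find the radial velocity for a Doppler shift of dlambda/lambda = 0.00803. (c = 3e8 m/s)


v = (dlambda/lambda) * c = 0.00803 * 3e8 = 2.409e+06

2.409e+06 m/s


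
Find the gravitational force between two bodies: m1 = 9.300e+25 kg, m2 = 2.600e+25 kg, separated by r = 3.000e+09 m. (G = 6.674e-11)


F = G*m1*m2/r^2 = 6.674e-11 * 9.300e+25 * 2.600e+25 / (3.000e+09)^2 = 6.674e-11 * 2.418e+51 / 9.000e+18 = 1.793e+22

1.793e+22 N


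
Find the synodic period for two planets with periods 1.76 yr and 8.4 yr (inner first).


1/P_syn = |1/P1 - 1/P2| = |1/1.76 - 1/8.4| => P_syn = 2.2265

2.2265 years


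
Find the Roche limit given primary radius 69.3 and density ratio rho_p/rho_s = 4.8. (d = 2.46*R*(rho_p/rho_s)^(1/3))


d_Roche = 2.46 * 69.3 * 4.8^(1/3) = 287.5734

287.5734


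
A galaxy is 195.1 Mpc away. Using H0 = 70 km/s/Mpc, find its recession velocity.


v = H0 * d = 70 * 195.1 = 13657.0

13657.0 km/s


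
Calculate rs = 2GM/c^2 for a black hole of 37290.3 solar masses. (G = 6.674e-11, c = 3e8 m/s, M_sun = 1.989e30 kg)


M = 37290.3 * 1.989e30 kg = 7.41704067e+34 kg. rs = 2GM/c^2 = 2 * 6.674e-11 * 7.41704067e+34 / (3e8)^2 = 1.100e+08

1.100e+08 m


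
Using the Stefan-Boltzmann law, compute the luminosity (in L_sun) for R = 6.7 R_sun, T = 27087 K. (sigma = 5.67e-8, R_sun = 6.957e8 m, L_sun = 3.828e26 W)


R = 6.7 * 6.957e8 m = 4.66119e+09 m. L = 4*pi*R^2*sigma*T^4 = 4*pi*(4.66119e+09)^2 * 5.67e-8 * 27087^4 = 8.333552313e+30 W. L/L_sun = 8.333552313e+30 / 3.828e26 = 21769.9904

21769.9904 L_sun


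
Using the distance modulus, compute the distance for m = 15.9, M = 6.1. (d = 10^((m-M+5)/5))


d = 10^((m - M + 5)/5) = 10^((15.9 - 6.1 + 5)/5) = 912.0108

912.0108 pc


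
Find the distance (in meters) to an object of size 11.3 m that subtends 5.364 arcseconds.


D = size / theta_rad, theta_rad = 5.364 * pi/(180*3600) = 2.601e-05, D = 434525.0393

434525.0393 m


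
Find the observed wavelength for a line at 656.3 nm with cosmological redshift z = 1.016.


lam_obs = lam_emit * (1 + z) = 656.3 * (1 + 1.016) = 1323.1008

1323.1008 nm


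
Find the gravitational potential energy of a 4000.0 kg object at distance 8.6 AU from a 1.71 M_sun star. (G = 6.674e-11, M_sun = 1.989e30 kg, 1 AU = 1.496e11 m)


M = 1.71 * 1.989e30 kg = 3.40119e+30 kg; r = 8.6 AU * 1.496e11 m/AU = 1.28656e+12 m. U = -GM*m/r = -(6.674e-11 * 3.40119e+30 * 4000.0) / 1.28656e+12 = -7.057e+11

-7.057e+11 J


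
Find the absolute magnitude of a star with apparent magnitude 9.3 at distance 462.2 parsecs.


M = m - 5*log10(d) + 5 = 9.3 - 5*log10(462.2) + 5 = 0.9759

0.9759


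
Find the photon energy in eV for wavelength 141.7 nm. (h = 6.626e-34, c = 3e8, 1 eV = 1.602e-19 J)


E = hc/lambda = 6.626e-34 * 3e8 / 1.417e-07 = 1.403e-18 J = 8.7567 eV

8.7567 eV


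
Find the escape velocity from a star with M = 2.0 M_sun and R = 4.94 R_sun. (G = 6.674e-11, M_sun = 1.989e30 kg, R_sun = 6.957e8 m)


M = 2.0 * 1.989e30 kg = 3.978e+30 kg; R = 4.94 * 6.957e8 m = 3.436758e+09 m. v_esc = sqrt(2GM/R) = sqrt(2 * 6.674e-11 * 3.978e+30 / 3.436758e+09) = 393066.4824

393066.4824 m/s


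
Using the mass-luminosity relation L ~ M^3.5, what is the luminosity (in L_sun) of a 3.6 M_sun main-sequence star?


L/L_sun = (M/M_sun)^3.5 = 3.6^3.5 = 88.5235

88.5235 L_sun


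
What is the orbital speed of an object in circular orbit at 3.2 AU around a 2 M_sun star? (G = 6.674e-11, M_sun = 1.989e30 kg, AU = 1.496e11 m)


v = sqrt(GM/r) = sqrt(6.674e-11 * 3.978e+30 / 4.787e+11) = 23549.6634

23549.6634 m/s


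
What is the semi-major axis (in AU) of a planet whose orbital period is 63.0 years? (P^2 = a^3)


a = P^(2/3) = 63.0^(2/3) = 15.8329

15.8329 AU


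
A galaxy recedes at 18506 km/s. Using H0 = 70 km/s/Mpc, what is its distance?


d = v / H0 = 18506 / 70 = 264.3714

264.3714 Mpc


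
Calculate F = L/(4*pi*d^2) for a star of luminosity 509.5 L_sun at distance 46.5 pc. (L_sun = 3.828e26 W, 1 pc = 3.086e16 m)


F = L / (4*pi*d^2) = 1.950e+29 / (4*pi*(1.435e+18)^2) = 7.537e-09

7.537e-09 W/m^2


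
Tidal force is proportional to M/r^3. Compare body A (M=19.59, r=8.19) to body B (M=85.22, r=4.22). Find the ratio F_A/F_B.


Ratio = (M1/r1^3) / (M2/r2^3) = (19.59/8.19^3) / (85.22/4.22^3) = 0.0314

0.0314


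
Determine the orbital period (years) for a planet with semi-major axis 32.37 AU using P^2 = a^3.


P = a^(3/2) = 32.37^1.5 = 184.1679

184.1679 years


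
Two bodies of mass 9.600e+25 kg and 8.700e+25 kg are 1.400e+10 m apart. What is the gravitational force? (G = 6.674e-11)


F = G*m1*m2/r^2 = 6.674e-11 * 9.600e+25 * 8.700e+25 / (1.400e+10)^2 = 6.674e-11 * 8.352e+51 / 1.960e+20 = 2.844e+21

2.844e+21 N


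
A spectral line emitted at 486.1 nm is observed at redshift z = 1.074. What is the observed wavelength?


lam_obs = lam_emit * (1 + z) = 486.1 * (1 + 1.074) = 1008.1714

1008.1714 nm


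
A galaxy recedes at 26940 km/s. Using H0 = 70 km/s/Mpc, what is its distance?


d = v / H0 = 26940 / 70 = 384.8571

384.8571 Mpc


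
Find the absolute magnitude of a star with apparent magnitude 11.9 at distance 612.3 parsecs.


M = m - 5*log10(d) + 5 = 11.9 - 5*log10(612.3) + 5 = 2.9652

2.9652


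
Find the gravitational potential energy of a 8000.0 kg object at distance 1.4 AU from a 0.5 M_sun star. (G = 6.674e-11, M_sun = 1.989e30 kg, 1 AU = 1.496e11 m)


M = 0.5 * 1.989e30 kg = 9.945e+29 kg; r = 1.4 AU * 1.496e11 m/AU = 2.0944e+11 m. U = -GM*m/r = -(6.674e-11 * 9.945e+29 * 8000.0) / 2.0944e+11 = -2.535e+12

-2.535e+12 J


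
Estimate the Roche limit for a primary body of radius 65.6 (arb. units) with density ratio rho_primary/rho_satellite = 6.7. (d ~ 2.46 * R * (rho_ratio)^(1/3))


d_Roche = 2.46 * 65.6 * 6.7^(1/3) = 304.2266

304.2266


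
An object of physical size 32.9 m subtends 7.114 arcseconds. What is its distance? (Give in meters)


D = size / theta_rad, theta_rad = 7.114 * pi/(180*3600) = 3.449e-05, D = 953909.4919

953909.4919 m


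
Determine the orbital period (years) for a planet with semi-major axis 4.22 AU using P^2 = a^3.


P = a^(3/2) = 4.22^1.5 = 8.669

8.669 years


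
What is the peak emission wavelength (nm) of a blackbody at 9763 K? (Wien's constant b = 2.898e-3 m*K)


lam_max = b / T = 2.898e-3 / 9763 = 2.968e-07 m = 296.835 nm

296.835 nm


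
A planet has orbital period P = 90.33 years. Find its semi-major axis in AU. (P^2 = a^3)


a = P^(2/3) = 90.33^(2/3) = 20.1321

20.1321 AU


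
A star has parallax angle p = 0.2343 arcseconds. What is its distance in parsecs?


d = 1/p = 1/0.2343 = 4.268

4.268 pc


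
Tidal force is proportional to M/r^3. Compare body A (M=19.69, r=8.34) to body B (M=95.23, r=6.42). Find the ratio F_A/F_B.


Ratio = (M1/r1^3) / (M2/r2^3) = (19.69/8.34^3) / (95.23/6.42^3) = 0.0943

0.0943


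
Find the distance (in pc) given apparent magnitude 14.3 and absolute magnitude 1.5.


d = 10^((m - M + 5)/5) = 10^((14.3 - 1.5 + 5)/5) = 3630.7805

3630.7805 pc


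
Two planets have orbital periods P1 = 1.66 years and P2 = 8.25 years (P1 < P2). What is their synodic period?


1/P_syn = |1/P1 - 1/P2| = |1/1.66 - 1/8.25| => P_syn = 2.0781

2.0781 years


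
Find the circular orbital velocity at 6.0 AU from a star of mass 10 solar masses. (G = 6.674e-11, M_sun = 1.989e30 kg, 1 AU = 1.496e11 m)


v = sqrt(GM/r) = sqrt(6.674e-11 * 1.989e+31 / 8.976e+11) = 38456.4393

38456.4393 m/s


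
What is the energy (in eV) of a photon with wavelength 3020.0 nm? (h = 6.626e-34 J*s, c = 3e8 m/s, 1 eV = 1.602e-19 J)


E = hc/lambda = 6.626e-34 * 3e8 / 3.020e-06 = 6.582e-20 J = 0.4109 eV

0.4109 eV


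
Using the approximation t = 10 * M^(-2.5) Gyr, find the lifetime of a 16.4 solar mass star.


t = 10 * M^(-2.5) = 10 * 16.4^(-2.5) = 0.0092

0.0092 Gyr


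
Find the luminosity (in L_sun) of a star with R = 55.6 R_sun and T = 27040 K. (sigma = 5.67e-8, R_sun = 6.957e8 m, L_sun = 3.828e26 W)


R = 55.6 * 6.957e8 m = 3.868092e+10 m. L = 4*pi*R^2*sigma*T^4 = 4*pi*(3.868092e+10)^2 * 5.67e-8 * 27040^4 = 5.699191655e+32 W. L/L_sun = 5.699191655e+32 / 3.828e26 = 1.489e+06

1.489e+06 L_sun


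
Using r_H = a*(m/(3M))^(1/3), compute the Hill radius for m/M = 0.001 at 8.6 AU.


r_H = a * (m/3M)^(1/3) = 8.6 * (0.001/3)^(1/3) = 0.5963

0.5963 AU


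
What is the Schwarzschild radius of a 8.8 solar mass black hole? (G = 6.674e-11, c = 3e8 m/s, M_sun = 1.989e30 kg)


M = 8.8 * 1.989e30 kg = 1.75032e+31 kg. rs = 2GM/c^2 = 2 * 6.674e-11 * 1.75032e+31 / (3e8)^2 = 25959.1904

25959.1904 m


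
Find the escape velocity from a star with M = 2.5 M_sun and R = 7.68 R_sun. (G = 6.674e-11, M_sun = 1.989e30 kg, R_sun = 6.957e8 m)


M = 2.5 * 1.989e30 kg = 4.9725e+30 kg; R = 7.68 * 6.957e8 m = 5.342976e+09 m. v_esc = sqrt(2GM/R) = sqrt(2 * 6.674e-11 * 4.9725e+30 / 5.342976e+09) = 352455.1682

352455.1682 m/s


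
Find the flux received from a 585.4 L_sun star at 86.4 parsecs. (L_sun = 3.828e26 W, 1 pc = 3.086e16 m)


F = L / (4*pi*d^2) = 2.241e+29 / (4*pi*(2.666e+18)^2) = 2.508e-09

2.508e-09 W/m^2


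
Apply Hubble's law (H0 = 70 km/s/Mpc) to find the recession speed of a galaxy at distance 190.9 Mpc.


v = H0 * d = 70 * 190.9 = 13363.0

13363.0 km/s


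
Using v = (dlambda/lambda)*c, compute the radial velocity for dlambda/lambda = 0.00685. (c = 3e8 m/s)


v = (dlambda/lambda) * c = 0.00685 * 3e8 = 2.055e+06

2.055e+06 m/s


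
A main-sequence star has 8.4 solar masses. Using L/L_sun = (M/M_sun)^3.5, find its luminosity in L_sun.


L/L_sun = (M/M_sun)^3.5 = 8.4^3.5 = 1717.8194

1717.8194 L_sun


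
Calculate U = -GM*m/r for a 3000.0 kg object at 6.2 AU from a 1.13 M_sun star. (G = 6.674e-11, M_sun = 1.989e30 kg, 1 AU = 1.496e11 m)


M = 1.13 * 1.989e30 kg = 2.24757e+30 kg; r = 6.2 AU * 1.496e11 m/AU = 9.2752e+11 m. U = -GM*m/r = -(6.674e-11 * 2.24757e+30 * 3000.0) / 9.2752e+11 = -4.852e+11

-4.852e+11 J


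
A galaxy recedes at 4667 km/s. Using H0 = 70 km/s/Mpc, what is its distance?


d = v / H0 = 4667 / 70 = 66.6714

66.6714 Mpc


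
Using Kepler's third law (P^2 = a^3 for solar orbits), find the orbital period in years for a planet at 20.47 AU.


P = a^(3/2) = 20.47^1.5 = 92.614

92.614 years


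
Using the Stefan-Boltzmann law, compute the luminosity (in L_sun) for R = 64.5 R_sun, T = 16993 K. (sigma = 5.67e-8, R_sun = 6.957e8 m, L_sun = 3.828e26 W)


R = 64.5 * 6.957e8 m = 4.487265e+10 m. L = 4*pi*R^2*sigma*T^4 = 4*pi*(4.487265e+10)^2 * 5.67e-8 * 16993^4 = 1.19629032e+32 W. L/L_sun = 1.19629032e+32 / 3.828e26 = 312510.5329

312510.5329 L_sun


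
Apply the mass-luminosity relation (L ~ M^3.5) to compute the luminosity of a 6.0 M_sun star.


L/L_sun = (M/M_sun)^3.5 = 6.0^3.5 = 529.0898

529.0898 L_sun


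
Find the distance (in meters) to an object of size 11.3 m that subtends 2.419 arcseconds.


D = size / theta_rad, theta_rad = 2.419 * pi/(180*3600) = 1.173e-05, D = 963535.4736

963535.4736 m


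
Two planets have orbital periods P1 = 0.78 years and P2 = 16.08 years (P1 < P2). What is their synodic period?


1/P_syn = |1/P1 - 1/P2| = |1/0.78 - 1/16.08| => P_syn = 0.8198

0.8198 years


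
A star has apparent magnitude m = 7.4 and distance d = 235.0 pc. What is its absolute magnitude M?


M = m - 5*log10(d) + 5 = 7.4 - 5*log10(235.0) + 5 = 0.5447

0.5447


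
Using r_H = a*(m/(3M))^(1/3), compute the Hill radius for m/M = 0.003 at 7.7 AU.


r_H = a * (m/3M)^(1/3) = 7.7 * (0.003/3)^(1/3) = 0.77

0.77 AU


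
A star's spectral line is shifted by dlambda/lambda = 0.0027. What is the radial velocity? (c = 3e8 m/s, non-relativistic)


v = (dlambda/lambda) * c = 0.0027 * 3e8 = 810000.0

810000.0 m/s


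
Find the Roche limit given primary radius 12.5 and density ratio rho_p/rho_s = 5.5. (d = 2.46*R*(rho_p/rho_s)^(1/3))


d_Roche = 2.46 * 12.5 * 5.5^(1/3) = 54.2791

54.2791


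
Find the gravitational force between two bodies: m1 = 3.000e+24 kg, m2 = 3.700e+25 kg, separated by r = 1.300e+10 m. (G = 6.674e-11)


F = G*m1*m2/r^2 = 6.674e-11 * 3.000e+24 * 3.700e+25 / (1.300e+10)^2 = 6.674e-11 * 1.110e+50 / 1.690e+20 = 4.384e+19

4.384e+19 N


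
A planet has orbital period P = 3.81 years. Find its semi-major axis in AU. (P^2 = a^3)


a = P^(2/3) = 3.81^(2/3) = 2.4394

2.4394 AU


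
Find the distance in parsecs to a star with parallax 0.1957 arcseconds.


d = 1/p = 1/0.1957 = 5.1099

5.1099 pc


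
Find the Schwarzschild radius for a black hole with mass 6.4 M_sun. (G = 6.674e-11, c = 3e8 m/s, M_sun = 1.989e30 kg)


M = 6.4 * 1.989e30 kg = 1.27296e+31 kg. rs = 2GM/c^2 = 2 * 6.674e-11 * 1.27296e+31 / (3e8)^2 = 18879.4112

18879.4112 m


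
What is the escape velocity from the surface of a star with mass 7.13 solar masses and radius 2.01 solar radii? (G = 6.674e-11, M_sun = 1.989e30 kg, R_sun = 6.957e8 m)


M = 7.13 * 1.989e30 kg = 1.418157e+31 kg; R = 2.01 * 6.957e8 m = 1.398357e+09 m. v_esc = sqrt(2GM/R) = sqrt(2 * 6.674e-11 * 1.418157e+31 / 1.398357e+09) = 1.163e+06

1.163e+06 m/s


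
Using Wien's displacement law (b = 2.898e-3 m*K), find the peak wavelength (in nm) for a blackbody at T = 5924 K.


lam_max = b / T = 2.898e-3 / 5924 = 4.892e-07 m = 489.1965 nm

489.1965 nm


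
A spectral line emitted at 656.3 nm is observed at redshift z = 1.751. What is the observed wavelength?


lam_obs = lam_emit * (1 + z) = 656.3 * (1 + 1.751) = 1805.4813

1805.4813 nm


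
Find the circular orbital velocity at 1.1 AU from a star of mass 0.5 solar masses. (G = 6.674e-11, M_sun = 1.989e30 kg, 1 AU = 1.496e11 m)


v = sqrt(GM/r) = sqrt(6.674e-11 * 9.945e+29 / 1.646e+11) = 20083.2205

20083.2205 m/s


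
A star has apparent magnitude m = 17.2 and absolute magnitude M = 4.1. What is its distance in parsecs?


d = 10^((m - M + 5)/5) = 10^((17.2 - 4.1 + 5)/5) = 4168.6938

4168.6938 pc


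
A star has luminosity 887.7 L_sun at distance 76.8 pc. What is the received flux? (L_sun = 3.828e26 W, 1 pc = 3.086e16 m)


F = L / (4*pi*d^2) = 3.398e+29 / (4*pi*(2.370e+18)^2) = 4.814e-09

4.814e-09 W/m^2


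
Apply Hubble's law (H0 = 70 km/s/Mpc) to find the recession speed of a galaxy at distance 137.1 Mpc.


v = H0 * d = 70 * 137.1 = 9597.0

9597.0 km/s


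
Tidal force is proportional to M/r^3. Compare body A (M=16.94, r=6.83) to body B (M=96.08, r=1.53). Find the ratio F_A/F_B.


Ratio = (M1/r1^3) / (M2/r2^3) = (16.94/6.83^3) / (96.08/1.53^3) = 0.002

0.002


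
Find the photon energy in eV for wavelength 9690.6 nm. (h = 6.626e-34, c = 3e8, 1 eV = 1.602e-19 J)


E = hc/lambda = 6.626e-34 * 3e8 / 9.691e-06 = 2.051e-20 J = 0.128 eV

0.128 eV


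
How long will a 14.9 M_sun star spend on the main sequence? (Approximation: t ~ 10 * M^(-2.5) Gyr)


t = 10 * M^(-2.5) = 10 * 14.9^(-2.5) = 0.0117

0.0117 Gyr


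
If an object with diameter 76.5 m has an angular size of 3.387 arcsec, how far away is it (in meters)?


D = size / theta_rad, theta_rad = 3.387 * pi/(180*3600) = 1.642e-05, D = 4.659e+06

4.659e+06 m


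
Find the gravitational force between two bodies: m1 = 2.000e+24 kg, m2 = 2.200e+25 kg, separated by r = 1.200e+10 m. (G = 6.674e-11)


F = G*m1*m2/r^2 = 6.674e-11 * 2.000e+24 * 2.200e+25 / (1.200e+10)^2 = 6.674e-11 * 4.400e+49 / 1.440e+20 = 2.039e+19

2.039e+19 N


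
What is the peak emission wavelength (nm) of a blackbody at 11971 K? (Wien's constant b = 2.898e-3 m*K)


lam_max = b / T = 2.898e-3 / 11971 = 2.421e-07 m = 242.085 nm

242.085 nm


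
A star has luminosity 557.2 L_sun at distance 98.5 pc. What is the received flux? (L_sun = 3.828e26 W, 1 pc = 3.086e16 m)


F = L / (4*pi*d^2) = 2.133e+29 / (4*pi*(3.040e+18)^2) = 1.837e-09

1.837e-09 W/m^2


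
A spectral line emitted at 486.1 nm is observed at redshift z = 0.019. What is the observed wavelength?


lam_obs = lam_emit * (1 + z) = 486.1 * (1 + 0.019) = 495.3359

495.3359 nm


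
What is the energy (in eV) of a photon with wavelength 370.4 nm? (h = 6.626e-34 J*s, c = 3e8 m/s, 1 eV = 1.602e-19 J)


E = hc/lambda = 6.626e-34 * 3e8 / 3.704e-07 = 5.367e-19 J = 3.35 eV

3.35 eV


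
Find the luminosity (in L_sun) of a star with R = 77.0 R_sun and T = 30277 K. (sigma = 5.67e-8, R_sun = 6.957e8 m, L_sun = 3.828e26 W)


R = 77.0 * 6.957e8 m = 5.35689e+10 m. L = 4*pi*R^2*sigma*T^4 = 4*pi*(5.35689e+10)^2 * 5.67e-8 * 30277^4 = 1.718184288e+33 W. L/L_sun = 1.718184288e+33 / 3.828e26 = 4.488e+06

4.488e+06 L_sun


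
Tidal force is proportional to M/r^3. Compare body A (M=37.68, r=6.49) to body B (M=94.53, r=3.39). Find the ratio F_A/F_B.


Ratio = (M1/r1^3) / (M2/r2^3) = (37.68/6.49^3) / (94.53/3.39^3) = 0.0568

0.0568


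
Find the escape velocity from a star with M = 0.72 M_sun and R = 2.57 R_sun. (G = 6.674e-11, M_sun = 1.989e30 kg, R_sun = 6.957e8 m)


M = 0.72 * 1.989e30 kg = 1.43208e+30 kg; R = 2.57 * 6.957e8 m = 1.787949e+09 m. v_esc = sqrt(2GM/R) = sqrt(2 * 6.674e-11 * 1.43208e+30 / 1.787949e+09) = 326974.7192

326974.7192 m/s


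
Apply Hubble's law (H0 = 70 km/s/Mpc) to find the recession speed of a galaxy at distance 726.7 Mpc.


v = H0 * d = 70 * 726.7 = 50869.0

50869.0 km/s


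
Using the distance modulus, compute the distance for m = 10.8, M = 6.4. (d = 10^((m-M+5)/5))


d = 10^((m - M + 5)/5) = 10^((10.8 - 6.4 + 5)/5) = 75.8578

75.8578 pc


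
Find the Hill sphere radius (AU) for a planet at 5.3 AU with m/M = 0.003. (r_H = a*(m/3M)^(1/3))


r_H = a * (m/3M)^(1/3) = 5.3 * (0.003/3)^(1/3) = 0.53

0.53 AU


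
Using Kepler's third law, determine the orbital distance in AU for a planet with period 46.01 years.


a = P^(2/3) = 46.01^(2/3) = 12.8401

12.8401 AU


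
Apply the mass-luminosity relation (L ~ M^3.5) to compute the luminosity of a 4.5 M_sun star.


L/L_sun = (M/M_sun)^3.5 = 4.5^3.5 = 193.3053

193.3053 L_sun


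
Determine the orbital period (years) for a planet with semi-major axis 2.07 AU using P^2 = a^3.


P = a^(3/2) = 2.07^1.5 = 2.9782

2.9782 years


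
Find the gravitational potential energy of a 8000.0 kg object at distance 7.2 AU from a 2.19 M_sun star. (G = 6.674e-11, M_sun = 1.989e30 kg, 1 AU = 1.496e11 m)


M = 2.19 * 1.989e30 kg = 4.35591e+30 kg; r = 7.2 AU * 1.496e11 m/AU = 1.07712e+12 m. U = -GM*m/r = -(6.674e-11 * 4.35591e+30 * 8000.0) / 1.07712e+12 = -2.159e+12

-2.159e+12 J


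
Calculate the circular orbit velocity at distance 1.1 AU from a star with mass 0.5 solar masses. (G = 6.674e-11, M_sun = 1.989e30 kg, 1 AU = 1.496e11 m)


v = sqrt(GM/r) = sqrt(6.674e-11 * 9.945e+29 / 1.646e+11) = 20083.2205

20083.2205 m/s


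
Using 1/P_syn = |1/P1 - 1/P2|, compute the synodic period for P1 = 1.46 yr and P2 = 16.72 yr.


1/P_syn = |1/P1 - 1/P2| = |1/1.46 - 1/16.72| => P_syn = 1.5997

1.5997 years


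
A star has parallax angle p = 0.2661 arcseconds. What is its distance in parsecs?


d = 1/p = 1/0.2661 = 3.758

3.758 pc


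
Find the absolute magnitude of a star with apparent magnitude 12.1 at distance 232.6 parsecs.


M = m - 5*log10(d) + 5 = 12.1 - 5*log10(232.6) + 5 = 5.267

5.267


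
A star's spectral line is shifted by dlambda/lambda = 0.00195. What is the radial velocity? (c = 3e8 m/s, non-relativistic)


v = (dlambda/lambda) * c = 0.00195 * 3e8 = 585000.0

585000.0 m/s


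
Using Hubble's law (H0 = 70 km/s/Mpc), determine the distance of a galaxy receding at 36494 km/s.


d = v / H0 = 36494 / 70 = 521.3429

521.3429 Mpc


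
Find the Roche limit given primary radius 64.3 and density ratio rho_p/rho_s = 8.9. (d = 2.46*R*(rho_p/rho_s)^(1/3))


d_Roche = 2.46 * 64.3 * 8.9^(1/3) = 327.8004

327.8004


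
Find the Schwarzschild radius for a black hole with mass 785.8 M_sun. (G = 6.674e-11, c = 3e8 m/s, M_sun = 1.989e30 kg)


M = 785.8 * 1.989e30 kg = 1.5629562e+33 kg. rs = 2GM/c^2 = 2 * 6.674e-11 * 1.5629562e+33 / (3e8)^2 = 2.318e+06

2.318e+06 m


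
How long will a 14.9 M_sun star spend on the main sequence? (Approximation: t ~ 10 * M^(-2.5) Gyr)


t = 10 * M^(-2.5) = 10 * 14.9^(-2.5) = 0.0117

0.0117 Gyr


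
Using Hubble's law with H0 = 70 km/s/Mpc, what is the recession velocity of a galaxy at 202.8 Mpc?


v = H0 * d = 70 * 202.8 = 14196.0

14196.0 km/s


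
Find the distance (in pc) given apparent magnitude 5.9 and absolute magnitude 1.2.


d = 10^((m - M + 5)/5) = 10^((5.9 - 1.2 + 5)/5) = 87.0964

87.0964 pc


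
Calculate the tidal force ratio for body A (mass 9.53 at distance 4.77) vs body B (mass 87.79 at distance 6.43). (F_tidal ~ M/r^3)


Ratio = (M1/r1^3) / (M2/r2^3) = (9.53/4.77^3) / (87.79/6.43^3) = 0.2659

0.2659


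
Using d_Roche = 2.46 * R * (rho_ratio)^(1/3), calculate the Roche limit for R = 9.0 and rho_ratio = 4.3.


d_Roche = 2.46 * 9.0 * 4.3^(1/3) = 36.0026

36.0026


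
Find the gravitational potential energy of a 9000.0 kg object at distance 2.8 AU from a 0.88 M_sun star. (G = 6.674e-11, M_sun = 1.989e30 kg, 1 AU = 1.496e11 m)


M = 0.88 * 1.989e30 kg = 1.75032e+30 kg; r = 2.8 AU * 1.496e11 m/AU = 4.1888e+11 m. U = -GM*m/r = -(6.674e-11 * 1.75032e+30 * 9000.0) / 4.1888e+11 = -2.510e+12

-2.510e+12 J


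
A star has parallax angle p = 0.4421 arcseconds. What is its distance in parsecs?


d = 1/p = 1/0.4421 = 2.2619

2.2619 pc


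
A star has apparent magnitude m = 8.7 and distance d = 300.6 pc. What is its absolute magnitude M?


M = m - 5*log10(d) + 5 = 8.7 - 5*log10(300.6) + 5 = 1.3101

1.3101


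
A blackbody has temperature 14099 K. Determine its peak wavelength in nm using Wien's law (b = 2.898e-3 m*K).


lam_max = b / T = 2.898e-3 / 14099 = 2.055e-07 m = 205.5465 nm

205.5465 nm


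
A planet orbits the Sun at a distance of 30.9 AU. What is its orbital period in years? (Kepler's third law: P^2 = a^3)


P = a^(3/2) = 30.9^1.5 = 171.7662

171.7662 years


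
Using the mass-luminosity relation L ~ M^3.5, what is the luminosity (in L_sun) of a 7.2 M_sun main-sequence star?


L/L_sun = (M/M_sun)^3.5 = 7.2^3.5 = 1001.5295

1001.5295 L_sun


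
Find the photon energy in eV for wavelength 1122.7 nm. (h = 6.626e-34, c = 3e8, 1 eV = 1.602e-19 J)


E = hc/lambda = 6.626e-34 * 3e8 / 1.123e-06 = 1.771e-19 J = 1.1052 eV

1.1052 eV


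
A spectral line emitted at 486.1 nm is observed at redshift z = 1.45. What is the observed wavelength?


lam_obs = lam_emit * (1 + z) = 486.1 * (1 + 1.45) = 1190.945

1190.945 nm


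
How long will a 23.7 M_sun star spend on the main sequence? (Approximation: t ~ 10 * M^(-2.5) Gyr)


t = 10 * M^(-2.5) = 10 * 23.7^(-2.5) = 0.0037

0.0037 Gyr


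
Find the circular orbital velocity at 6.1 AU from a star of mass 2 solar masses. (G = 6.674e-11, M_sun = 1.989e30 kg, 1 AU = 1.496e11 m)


v = sqrt(GM/r) = sqrt(6.674e-11 * 3.978e+30 / 9.126e+11) = 17056.6908

17056.6908 m/s


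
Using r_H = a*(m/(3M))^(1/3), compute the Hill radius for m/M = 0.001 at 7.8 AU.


r_H = a * (m/3M)^(1/3) = 7.8 * (0.001/3)^(1/3) = 0.5408

0.5408 AU


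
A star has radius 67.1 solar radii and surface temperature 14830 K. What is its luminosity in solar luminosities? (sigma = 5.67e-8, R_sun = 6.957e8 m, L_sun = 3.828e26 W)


R = 67.1 * 6.957e8 m = 4.668147e+10 m. L = 4*pi*R^2*sigma*T^4 = 4*pi*(4.668147e+10)^2 * 5.67e-8 * 14830^4 = 7.510114772e+31 W. L/L_sun = 7.510114772e+31 / 3.828e26 = 196188.9961

196188.9961 L_sun


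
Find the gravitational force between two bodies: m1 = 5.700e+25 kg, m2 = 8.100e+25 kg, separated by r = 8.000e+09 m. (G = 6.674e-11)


F = G*m1*m2/r^2 = 6.674e-11 * 5.700e+25 * 8.100e+25 / (8.000e+09)^2 = 6.674e-11 * 4.617e+51 / 6.400e+19 = 4.815e+21

4.815e+21 N


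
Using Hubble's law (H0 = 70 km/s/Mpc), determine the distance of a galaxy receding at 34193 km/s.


d = v / H0 = 34193 / 70 = 488.4714

488.4714 Mpc


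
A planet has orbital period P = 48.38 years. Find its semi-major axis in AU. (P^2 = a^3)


a = P^(2/3) = 48.38^(2/3) = 13.2773

13.2773 AU


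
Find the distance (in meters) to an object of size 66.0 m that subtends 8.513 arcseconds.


D = size / theta_rad, theta_rad = 8.513 * pi/(180*3600) = 4.127e-05, D = 1.599e+06

1.599e+06 m


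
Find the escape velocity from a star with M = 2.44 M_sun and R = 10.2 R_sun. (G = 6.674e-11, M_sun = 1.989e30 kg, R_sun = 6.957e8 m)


M = 2.44 * 1.989e30 kg = 4.85316e+30 kg; R = 10.2 * 6.957e8 m = 7.09614e+09 m. v_esc = sqrt(2GM/R) = sqrt(2 * 6.674e-11 * 4.85316e+30 / 7.09614e+09) = 302140.7592

302140.7592 m/s


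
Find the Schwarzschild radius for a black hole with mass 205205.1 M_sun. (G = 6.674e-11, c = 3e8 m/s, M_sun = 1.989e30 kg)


M = 205205.1 * 1.989e30 kg = 4.081529439e+35 kg. rs = 2GM/c^2 = 2 * 6.674e-11 * 4.081529439e+35 / (3e8)^2 = 6.053e+08

6.053e+08 m
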